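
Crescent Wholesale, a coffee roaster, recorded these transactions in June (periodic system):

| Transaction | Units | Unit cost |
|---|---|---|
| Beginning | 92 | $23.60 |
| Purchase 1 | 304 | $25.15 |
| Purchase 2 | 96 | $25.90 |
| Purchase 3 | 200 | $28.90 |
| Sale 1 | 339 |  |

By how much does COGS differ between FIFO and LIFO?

FIFO COGS: 92 @ $23.60 + 247 @ $25.15 = $8,383.25
LIFO COGS: 200 @ $28.90 + 96 @ $25.90 + 43 @ $25.15 = $9,347.85
Difference = |$8,383.25 − $9,347.85| = $964.60

$964.60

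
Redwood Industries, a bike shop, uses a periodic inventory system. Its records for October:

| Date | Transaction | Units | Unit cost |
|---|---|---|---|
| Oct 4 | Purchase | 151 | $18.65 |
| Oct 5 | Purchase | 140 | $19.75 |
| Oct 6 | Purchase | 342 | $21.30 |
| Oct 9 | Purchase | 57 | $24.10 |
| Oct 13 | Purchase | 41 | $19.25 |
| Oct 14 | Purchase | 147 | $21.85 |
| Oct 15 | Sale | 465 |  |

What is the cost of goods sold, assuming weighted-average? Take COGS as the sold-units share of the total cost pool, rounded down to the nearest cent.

COGS = $9,660.48

Oct 15, sell 465: 465/878 × $18,240.65 → $9,660.48
Ending inventory (cost pool remaining) = $8,580.17
Check: goods available $18,240.65 = COGS $9,660.48 + ending $8,580.17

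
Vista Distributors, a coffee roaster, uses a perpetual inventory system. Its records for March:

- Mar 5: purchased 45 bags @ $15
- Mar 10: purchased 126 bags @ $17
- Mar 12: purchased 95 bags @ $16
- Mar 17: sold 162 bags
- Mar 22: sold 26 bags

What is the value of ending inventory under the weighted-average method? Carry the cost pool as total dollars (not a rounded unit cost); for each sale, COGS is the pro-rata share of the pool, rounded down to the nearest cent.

Ending inventory = $1,271.76

After Mar 5: 45 on hand, pool $675.00 (≈ $15.0000 each)
After Mar 10: 171 on hand, pool $2,817.00 (≈ $16.4737 each)
After Mar 12: 266 on hand, pool $4,337.00 (≈ $16.3045 each)
Mar 17, sell 162: 162/266 × $4,337.00 → $2,641.33
Mar 22, sell 26: 26/104 × $1,695.67 → $423.91
Total COGS = $2,641.33 + $423.91 = $3,065.24
Ending inventory (cost pool remaining) = $1,271.76
Check: goods available $4,337.00 = COGS $3,065.24 + ending $1,271.76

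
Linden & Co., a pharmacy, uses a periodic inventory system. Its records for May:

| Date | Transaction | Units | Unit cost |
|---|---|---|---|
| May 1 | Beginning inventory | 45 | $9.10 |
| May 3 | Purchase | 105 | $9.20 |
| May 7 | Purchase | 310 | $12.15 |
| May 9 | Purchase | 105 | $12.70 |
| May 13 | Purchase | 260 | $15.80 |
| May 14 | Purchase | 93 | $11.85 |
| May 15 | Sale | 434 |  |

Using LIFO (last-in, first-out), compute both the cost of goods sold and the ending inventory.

COGS = $6,238.75; ending inventory = $5,446.80

May 15, 434 sold [LIFO — newest first]: 93 @ $11.85 + 260 @ $15.80 + 81 @ $12.70 = $6,238.75
Ending inventory: 45 @ $9.10 + 105 @ $9.20 + 310 @ $12.15 + 24 @ $12.70 = $5,446.80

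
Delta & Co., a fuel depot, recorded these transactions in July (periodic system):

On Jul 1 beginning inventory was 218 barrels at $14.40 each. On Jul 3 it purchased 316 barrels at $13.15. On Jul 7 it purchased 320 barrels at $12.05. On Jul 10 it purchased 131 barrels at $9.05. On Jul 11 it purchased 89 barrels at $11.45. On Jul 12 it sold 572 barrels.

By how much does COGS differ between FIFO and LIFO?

FIFO COGS: 218 @ $14.40 + 316 @ $13.15 + 38 @ $12.05 = $7,752.50
LIFO COGS: 89 @ $11.45 + 131 @ $9.05 + 320 @ $12.05 + 32 @ $13.15 = $6,481.40
Difference = |$7,752.50 − $6,481.40| = $1,271.10

$1,271.10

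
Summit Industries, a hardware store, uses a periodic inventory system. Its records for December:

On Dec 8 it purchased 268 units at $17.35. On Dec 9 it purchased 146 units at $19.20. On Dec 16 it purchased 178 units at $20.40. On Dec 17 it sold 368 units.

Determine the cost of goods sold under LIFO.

Dec 17, 368 sold [LIFO — newest first]: 178 @ $20.40 + 146 @ $19.20 + 44 @ $17.35 = $7,197.80
Ending inventory: 224 @ $17.35 = $3,886.40
Check: goods available $11,084.20 = COGS $7,197.80 + ending $3,886.40

COGS = $7,197.80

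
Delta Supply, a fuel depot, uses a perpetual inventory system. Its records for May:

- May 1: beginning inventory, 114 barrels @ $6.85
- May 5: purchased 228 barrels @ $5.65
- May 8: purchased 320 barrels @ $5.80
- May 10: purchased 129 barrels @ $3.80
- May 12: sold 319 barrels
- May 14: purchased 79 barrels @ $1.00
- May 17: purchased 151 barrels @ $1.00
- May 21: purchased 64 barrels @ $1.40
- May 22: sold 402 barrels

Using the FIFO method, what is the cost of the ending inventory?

May 12, 319 sold [FIFO — oldest first]: 114 @ $6.85 + 205 @ $5.65 = $1,939.15
May 22, 402 sold [FIFO — oldest first]: 23 @ $5.65 + 320 @ $5.80 + 59 @ $3.80 = $2,210.15
Total COGS = $1,939.15 + $2,210.15 = $4,149.30
Ending inventory: 70 @ $3.80 + 79 @ $1.00 + 151 @ $1.00 + 64 @ $1.40 = $585.60

Ending inventory = $585.60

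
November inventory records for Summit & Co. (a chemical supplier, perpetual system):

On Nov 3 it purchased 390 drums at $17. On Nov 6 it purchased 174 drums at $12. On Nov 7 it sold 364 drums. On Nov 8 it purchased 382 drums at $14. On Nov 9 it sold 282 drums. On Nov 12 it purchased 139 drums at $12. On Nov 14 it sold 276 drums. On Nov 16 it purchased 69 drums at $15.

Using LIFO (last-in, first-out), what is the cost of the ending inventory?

Nov 7, 364 sold [LIFO — newest first]: 174 @ $12 + 190 @ $17 = $5,318
Nov 9, 282 sold [LIFO — newest first]: 282 @ $14 = $3,948
Nov 14, 276 sold [LIFO — newest first]: 139 @ $12 + 100 @ $14 + 37 @ $17 = $3,697
Total COGS = $5,318 + $3,948 + $3,697 = $12,963
Ending inventory: 163 @ $17 + 69 @ $15 = $3,806
Check: goods available $16,769 = COGS $12,963 + ending $3,806

Ending inventory = $3,806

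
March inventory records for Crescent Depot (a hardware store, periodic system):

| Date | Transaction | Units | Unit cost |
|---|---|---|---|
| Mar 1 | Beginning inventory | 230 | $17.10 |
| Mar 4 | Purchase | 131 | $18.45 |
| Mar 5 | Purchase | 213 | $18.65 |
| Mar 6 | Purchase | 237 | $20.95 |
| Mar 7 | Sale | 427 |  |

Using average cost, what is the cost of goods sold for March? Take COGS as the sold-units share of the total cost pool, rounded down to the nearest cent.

Mar 7, sell 427: 427/811 × $15,287.55 → $8,049.05
Ending inventory (cost pool remaining) = $7,238.50

COGS = $8,049.05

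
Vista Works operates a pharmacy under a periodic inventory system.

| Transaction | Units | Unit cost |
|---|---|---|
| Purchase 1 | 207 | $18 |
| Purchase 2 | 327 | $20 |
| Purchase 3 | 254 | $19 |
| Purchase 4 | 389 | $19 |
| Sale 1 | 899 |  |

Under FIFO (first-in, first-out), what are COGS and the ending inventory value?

Sale 1 (899) [FIFO — oldest first]: 207 @ $18 + 327 @ $20 + 254 @ $19 + 111 @ $19 = $17,201
Ending inventory: 278 @ $19 = $5,282

COGS = $17,201; ending inventory = $5,282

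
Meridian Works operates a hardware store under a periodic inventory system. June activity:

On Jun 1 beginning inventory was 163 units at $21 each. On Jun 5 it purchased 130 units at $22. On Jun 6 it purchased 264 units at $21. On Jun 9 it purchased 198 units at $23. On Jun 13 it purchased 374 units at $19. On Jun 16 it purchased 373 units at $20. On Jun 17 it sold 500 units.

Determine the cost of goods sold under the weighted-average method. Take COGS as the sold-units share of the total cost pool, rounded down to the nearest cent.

COGS = $10,301.93

Jun 17, sell 500: 500/1502 × $30,947.00 → $10,301.93
Ending inventory (cost pool remaining) = $20,645.07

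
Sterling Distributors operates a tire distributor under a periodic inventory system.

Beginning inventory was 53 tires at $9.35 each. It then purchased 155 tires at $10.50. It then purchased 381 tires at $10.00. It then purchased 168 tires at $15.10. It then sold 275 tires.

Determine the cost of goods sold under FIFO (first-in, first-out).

Sale 1 (275) [FIFO — oldest first]: 53 @ $9.35 + 155 @ $10.50 + 67 @ $10.00 = $2,793.05
Ending inventory: 314 @ $10.00 + 168 @ $15.10 = $5,676.80

COGS = $2,793.05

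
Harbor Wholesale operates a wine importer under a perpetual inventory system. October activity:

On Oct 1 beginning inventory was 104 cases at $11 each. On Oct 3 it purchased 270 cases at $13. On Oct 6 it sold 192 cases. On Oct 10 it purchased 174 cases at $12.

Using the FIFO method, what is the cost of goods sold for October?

Oct 6, 192 sold [FIFO — oldest first]: 104 @ $11 + 88 @ $13 = $2,288
Ending inventory: 182 @ $13 + 174 @ $12 = $4,454
Check: goods available $6,742 = COGS $2,288 + ending $4,454

COGS = $2,288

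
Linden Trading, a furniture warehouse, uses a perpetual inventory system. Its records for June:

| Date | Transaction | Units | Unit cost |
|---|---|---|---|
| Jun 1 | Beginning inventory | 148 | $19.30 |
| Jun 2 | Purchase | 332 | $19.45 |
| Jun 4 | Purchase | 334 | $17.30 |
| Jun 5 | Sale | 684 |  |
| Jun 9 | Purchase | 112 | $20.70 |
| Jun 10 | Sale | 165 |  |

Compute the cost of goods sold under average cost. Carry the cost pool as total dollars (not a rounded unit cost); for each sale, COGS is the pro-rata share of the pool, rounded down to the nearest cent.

COGS = $15,905.82

After Jun 1: 148 on hand, pool $2,856.40 (≈ $19.3000 each)
After Jun 2: 480 on hand, pool $9,313.80 (≈ $19.4037 each)
After Jun 4: 814 on hand, pool $15,092.00 (≈ $18.5405 each)
Jun 5, sell 684: 684/814 × $15,092.00 → $12,681.72
After Jun 9: 242 on hand, pool $4,728.68 (≈ $19.5400 each)
Jun 10, sell 165: 165/242 × $4,728.68 → $3,224.10
Total COGS = $12,681.72 + $3,224.10 = $15,905.82
Ending inventory (cost pool remaining) = $1,504.58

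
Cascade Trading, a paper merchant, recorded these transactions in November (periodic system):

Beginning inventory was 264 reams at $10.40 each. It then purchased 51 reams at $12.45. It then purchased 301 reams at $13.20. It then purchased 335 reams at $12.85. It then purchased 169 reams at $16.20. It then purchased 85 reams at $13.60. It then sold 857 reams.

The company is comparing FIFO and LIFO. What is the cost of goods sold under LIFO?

COGS = $11,736.15

FIFO COGS: 264 @ $10.40 + 51 @ $12.45 + 301 @ $13.20 + 241 @ $12.85 = $10,450.60
LIFO COGS: 85 @ $13.60 + 169 @ $16.20 + 335 @ $12.85 + 268 @ $13.20 = $11,736.15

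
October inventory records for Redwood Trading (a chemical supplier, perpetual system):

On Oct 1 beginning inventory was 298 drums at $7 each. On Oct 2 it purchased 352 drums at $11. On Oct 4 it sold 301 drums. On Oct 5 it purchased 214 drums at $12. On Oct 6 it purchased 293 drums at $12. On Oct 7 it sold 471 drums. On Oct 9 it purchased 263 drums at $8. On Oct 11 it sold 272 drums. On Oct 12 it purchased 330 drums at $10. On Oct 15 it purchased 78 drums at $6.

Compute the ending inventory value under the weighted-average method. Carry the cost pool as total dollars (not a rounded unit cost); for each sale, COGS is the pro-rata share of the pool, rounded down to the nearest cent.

Ending inventory = $7,411.48

After Oct 1: 298 on hand, pool $2,086.00 (≈ $7.0000 each)
After Oct 2: 650 on hand, pool $5,958.00 (≈ $9.1662 each)
Oct 4, sell 301: 301/650 × $5,958.00 → $2,759.01
After Oct 5: 563 on hand, pool $5,766.99 (≈ $10.2433 each)
After Oct 6: 856 on hand, pool $9,282.99 (≈ $10.8446 each)
Oct 7, sell 471: 471/856 × $9,282.99 → $5,107.81
After Oct 9: 648 on hand, pool $6,279.18 (≈ $9.6901 each)
Oct 11, sell 272: 272/648 × $6,279.18 → $2,635.70
After Oct 12: 706 on hand, pool $6,943.48 (≈ $9.8350 each)
After Oct 15: 784 on hand, pool $7,411.48 (≈ $9.4534 each)
Total COGS = $2,759.01 + $5,107.81 + $2,635.70 = $10,502.52
Ending inventory (cost pool remaining) = $7,411.48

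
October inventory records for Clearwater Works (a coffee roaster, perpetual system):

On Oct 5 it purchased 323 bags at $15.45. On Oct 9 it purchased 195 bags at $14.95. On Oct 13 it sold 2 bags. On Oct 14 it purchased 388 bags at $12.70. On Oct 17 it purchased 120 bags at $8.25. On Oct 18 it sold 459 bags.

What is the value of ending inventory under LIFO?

Ending inventory = $8,498.00

Oct 13, 2 sold [LIFO — newest first]: 2 @ $14.95 = $29.90
Oct 18, 459 sold [LIFO — newest first]: 120 @ $8.25 + 339 @ $12.70 = $5,295.30
Total COGS = $29.90 + $5,295.30 = $5,325.20
Ending inventory: 323 @ $15.45 + 193 @ $14.95 + 49 @ $12.70 = $8,498.00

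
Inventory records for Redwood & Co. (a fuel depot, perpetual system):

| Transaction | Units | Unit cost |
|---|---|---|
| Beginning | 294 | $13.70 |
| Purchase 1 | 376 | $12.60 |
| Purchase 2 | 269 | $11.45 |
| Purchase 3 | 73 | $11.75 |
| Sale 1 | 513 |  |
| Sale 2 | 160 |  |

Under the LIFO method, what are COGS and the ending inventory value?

Sale 1 (513) [LIFO — newest first]: 73 @ $11.75 + 269 @ $11.45 + 171 @ $12.60 = $6,092.40
Sale 2 (160) [LIFO — newest first]: 160 @ $12.60 = $2,016.00
Total COGS = $6,092.40 + $2,016.00 = $8,108.40
Ending inventory: 294 @ $13.70 + 45 @ $12.60 = $4,594.80

COGS = $8,108.40; ending inventory = $4,594.80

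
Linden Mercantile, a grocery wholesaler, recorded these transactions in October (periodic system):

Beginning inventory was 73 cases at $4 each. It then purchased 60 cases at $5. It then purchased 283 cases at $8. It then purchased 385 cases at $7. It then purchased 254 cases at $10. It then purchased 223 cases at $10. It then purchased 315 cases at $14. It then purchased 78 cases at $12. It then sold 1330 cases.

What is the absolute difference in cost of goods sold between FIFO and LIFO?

$2,362

FIFO COGS: 73 @ $4 + 60 @ $5 + 283 @ $8 + 385 @ $7 + 254 @ $10 + 223 @ $10 + 52 @ $14 = $11,049
LIFO COGS: 78 @ $12 + 315 @ $14 + 223 @ $10 + 254 @ $10 + 385 @ $7 + 75 @ $8 = $13,411
Difference = |$11,049 − $13,411| = $2,362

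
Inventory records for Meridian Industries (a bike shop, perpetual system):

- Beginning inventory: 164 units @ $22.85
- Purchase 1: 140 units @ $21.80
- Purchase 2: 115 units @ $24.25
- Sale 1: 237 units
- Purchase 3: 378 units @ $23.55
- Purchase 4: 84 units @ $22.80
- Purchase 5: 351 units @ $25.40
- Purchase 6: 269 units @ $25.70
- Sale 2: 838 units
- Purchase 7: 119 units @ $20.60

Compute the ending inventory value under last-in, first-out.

Sale 1 (237) [LIFO — newest first]: 115 @ $24.25 + 122 @ $21.80 = $5,448.35
Sale 2 (838) [LIFO — newest first]: 269 @ $25.70 + 351 @ $25.40 + 84 @ $22.80 + 134 @ $23.55 = $20,899.60
Total COGS = $5,448.35 + $20,899.60 = $26,347.95
Ending inventory: 164 @ $22.85 + 18 @ $21.80 + 244 @ $23.55 + 119 @ $20.60 = $12,337.40

Ending inventory = $12,337.40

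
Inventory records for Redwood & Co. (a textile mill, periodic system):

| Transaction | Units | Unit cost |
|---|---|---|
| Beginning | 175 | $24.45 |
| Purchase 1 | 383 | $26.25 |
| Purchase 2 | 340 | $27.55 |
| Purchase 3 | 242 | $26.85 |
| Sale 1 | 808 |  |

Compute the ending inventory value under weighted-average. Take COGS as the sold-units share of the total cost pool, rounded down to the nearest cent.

Ending inventory = $8,794.28

Sale 1, sell 808: 808/1140 × $30,197.20 → $21,402.92
Ending inventory (cost pool remaining) = $8,794.28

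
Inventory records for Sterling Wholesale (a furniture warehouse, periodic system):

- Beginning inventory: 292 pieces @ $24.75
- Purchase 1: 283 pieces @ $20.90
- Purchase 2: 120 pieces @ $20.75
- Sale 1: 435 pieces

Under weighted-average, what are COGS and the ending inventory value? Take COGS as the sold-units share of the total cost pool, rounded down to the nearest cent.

COGS = $9,783.86; ending inventory = $5,847.84

Sale 1, sell 435: 435/695 × $15,631.70 → $9,783.86
Ending inventory (cost pool remaining) = $5,847.84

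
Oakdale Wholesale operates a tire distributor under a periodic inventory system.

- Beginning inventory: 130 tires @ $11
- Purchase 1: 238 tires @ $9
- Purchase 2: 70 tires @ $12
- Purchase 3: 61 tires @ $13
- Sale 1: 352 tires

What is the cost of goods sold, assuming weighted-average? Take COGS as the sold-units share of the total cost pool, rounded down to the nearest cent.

COGS = $3,671.66

Sale 1, sell 352: 352/499 × $5,205.00 → $3,671.66
Ending inventory (cost pool remaining) = $1,533.34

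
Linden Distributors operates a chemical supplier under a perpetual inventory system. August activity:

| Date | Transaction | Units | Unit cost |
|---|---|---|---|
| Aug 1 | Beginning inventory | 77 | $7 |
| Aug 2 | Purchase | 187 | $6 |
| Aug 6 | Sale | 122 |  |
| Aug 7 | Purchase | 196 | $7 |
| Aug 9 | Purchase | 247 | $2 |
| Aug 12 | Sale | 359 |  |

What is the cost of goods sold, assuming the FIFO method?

Aug 6, 122 sold [FIFO — oldest first]: 77 @ $7 + 45 @ $6 = $809
Aug 12, 359 sold [FIFO — oldest first]: 142 @ $6 + 196 @ $7 + 21 @ $2 = $2,266
Total COGS = $809 + $2,266 = $3,075
Ending inventory: 226 @ $2 = $452

COGS = $3,075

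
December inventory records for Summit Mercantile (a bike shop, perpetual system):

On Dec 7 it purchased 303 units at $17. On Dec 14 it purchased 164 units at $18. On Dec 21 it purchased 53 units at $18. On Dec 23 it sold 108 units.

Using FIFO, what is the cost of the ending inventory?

Dec 23, 108 sold [FIFO — oldest first]: 108 @ $17 = $1,836
Ending inventory: 195 @ $17 + 164 @ $18 + 53 @ $18 = $7,221

Ending inventory = $7,221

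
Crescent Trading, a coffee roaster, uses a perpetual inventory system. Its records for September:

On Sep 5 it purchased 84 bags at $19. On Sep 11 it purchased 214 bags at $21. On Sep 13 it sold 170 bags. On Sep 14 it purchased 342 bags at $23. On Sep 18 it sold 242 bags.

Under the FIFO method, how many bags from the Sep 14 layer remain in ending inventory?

228

Sep 13, 170 sold [FIFO — oldest first]: 84 @ $19 + 86 @ $21 = $3,402
Sep 18, 242 sold [FIFO — oldest first]: 128 @ $21 + 114 @ $23 = $5,310
Total COGS = $3,402 + $5,310 = $8,712
Ending inventory: 228 @ $23 = $5,244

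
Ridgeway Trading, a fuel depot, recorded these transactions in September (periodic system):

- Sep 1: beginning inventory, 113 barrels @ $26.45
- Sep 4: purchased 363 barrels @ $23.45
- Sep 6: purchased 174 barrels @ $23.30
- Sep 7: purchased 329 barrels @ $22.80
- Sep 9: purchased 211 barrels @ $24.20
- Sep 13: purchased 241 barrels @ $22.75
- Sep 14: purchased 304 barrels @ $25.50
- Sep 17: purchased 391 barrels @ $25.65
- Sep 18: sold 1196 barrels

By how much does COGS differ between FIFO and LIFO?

$1,188.00

FIFO COGS: 113 @ $26.45 + 363 @ $23.45 + 174 @ $23.30 + 329 @ $22.80 + 211 @ $24.20 + 6 @ $22.75 = $28,299.30
LIFO COGS: 391 @ $25.65 + 304 @ $25.50 + 241 @ $22.75 + 211 @ $24.20 + 49 @ $22.80 = $29,487.30
Difference = |$28,299.30 − $29,487.30| = $1,188.00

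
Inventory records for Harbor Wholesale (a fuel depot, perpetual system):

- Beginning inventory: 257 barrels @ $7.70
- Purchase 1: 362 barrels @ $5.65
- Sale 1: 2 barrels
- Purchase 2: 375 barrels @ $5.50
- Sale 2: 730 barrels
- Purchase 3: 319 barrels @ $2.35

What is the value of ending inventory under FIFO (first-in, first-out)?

Sale 1 (2) [FIFO — oldest first]: 2 @ $7.70 = $15.40
Sale 2 (730) [FIFO — oldest first]: 255 @ $7.70 + 362 @ $5.65 + 113 @ $5.50 = $4,630.30
Total COGS = $15.40 + $4,630.30 = $4,645.70
Ending inventory: 262 @ $5.50 + 319 @ $2.35 = $2,190.65
Check: goods available $6,836.35 = COGS $4,645.70 + ending $2,190.65

Ending inventory = $2,190.65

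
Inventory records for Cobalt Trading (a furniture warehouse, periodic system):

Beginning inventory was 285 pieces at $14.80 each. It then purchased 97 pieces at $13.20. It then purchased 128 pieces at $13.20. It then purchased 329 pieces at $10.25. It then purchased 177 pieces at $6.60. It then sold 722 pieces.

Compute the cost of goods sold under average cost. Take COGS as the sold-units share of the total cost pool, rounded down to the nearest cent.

Sale 1, sell 722: 722/1016 × $11,728.45 → $8,334.58
Ending inventory (cost pool remaining) = $3,393.87
Check: goods available $11,728.45 = COGS $8,334.58 + ending $3,393.87

COGS = $8,334.58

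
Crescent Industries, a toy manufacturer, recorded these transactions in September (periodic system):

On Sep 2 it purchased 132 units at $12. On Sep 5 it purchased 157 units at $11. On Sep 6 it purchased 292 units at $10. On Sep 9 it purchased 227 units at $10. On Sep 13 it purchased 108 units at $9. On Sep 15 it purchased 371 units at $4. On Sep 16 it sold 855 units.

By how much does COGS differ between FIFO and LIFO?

$2,708

FIFO COGS: 132 @ $12 + 157 @ $11 + 292 @ $10 + 227 @ $10 + 47 @ $9 = $8,924
LIFO COGS: 371 @ $4 + 108 @ $9 + 227 @ $10 + 149 @ $10 = $6,216
Difference = |$8,924 − $6,216| = $2,708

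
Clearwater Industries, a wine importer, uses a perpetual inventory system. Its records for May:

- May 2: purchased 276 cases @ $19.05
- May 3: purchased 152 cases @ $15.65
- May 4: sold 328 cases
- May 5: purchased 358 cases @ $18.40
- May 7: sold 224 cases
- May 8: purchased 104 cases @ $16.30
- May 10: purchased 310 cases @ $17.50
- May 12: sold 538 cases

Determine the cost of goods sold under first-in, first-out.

COGS = $19,419.00

May 4, 328 sold [FIFO — oldest first]: 276 @ $19.05 + 52 @ $15.65 = $6,071.60
May 7, 224 sold [FIFO — oldest first]: 100 @ $15.65 + 124 @ $18.40 = $3,846.60
May 12, 538 sold [FIFO — oldest first]: 234 @ $18.40 + 104 @ $16.30 + 200 @ $17.50 = $9,500.80
Total COGS = $6,071.60 + $3,846.60 + $9,500.80 = $19,419.00
Ending inventory: 110 @ $17.50 = $1,925.00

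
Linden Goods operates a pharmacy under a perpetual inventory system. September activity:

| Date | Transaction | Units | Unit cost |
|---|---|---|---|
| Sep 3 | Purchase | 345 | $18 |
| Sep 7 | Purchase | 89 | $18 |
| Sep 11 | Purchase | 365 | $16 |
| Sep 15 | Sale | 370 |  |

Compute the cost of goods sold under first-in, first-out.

COGS = $6,660

Sep 15, 370 sold [FIFO — oldest first]: 345 @ $18 + 25 @ $18 = $6,660
Ending inventory: 64 @ $18 + 365 @ $16 = $6,992
Check: goods available $13,652 = COGS $6,660 + ending $6,992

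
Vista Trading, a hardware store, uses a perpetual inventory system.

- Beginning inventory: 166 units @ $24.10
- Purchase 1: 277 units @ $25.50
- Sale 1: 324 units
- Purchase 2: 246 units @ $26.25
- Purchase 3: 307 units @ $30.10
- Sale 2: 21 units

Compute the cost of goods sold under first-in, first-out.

COGS = $8,565.10

Sale 1 (324) [FIFO — oldest first]: 166 @ $24.10 + 158 @ $25.50 = $8,029.60
Sale 2 (21) [FIFO — oldest first]: 21 @ $25.50 = $535.50
Total COGS = $8,029.60 + $535.50 = $8,565.10
Ending inventory: 98 @ $25.50 + 246 @ $26.25 + 307 @ $30.10 = $18,197.20
Check: goods available $26,762.30 = COGS $8,565.10 + ending $18,197.20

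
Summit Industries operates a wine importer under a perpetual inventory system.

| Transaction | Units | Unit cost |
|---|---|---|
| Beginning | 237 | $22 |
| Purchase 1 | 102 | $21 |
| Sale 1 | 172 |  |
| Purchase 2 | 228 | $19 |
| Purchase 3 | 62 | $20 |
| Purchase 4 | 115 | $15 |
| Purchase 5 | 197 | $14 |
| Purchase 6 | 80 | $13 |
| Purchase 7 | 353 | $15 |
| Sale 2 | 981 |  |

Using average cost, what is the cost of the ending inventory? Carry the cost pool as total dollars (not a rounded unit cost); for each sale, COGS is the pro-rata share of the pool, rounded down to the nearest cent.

Ending inventory = $3,679.74

After Beginning: 237 on hand, pool $5,214.00 (≈ $22.0000 each)
After Purchase 1: 339 on hand, pool $7,356.00 (≈ $21.6991 each)
Sale 1, sell 172: 172/339 × $7,356.00 → $3,732.24
After Purchase 2: 395 on hand, pool $7,955.76 (≈ $20.1412 each)
After Purchase 3: 457 on hand, pool $9,195.76 (≈ $20.1220 each)
After Purchase 4: 572 on hand, pool $10,920.76 (≈ $19.0922 each)
After Purchase 5: 769 on hand, pool $13,678.76 (≈ $17.7877 each)
After Purchase 6: 849 on hand, pool $14,718.76 (≈ $17.3366 each)
After Purchase 7: 1202 on hand, pool $20,013.76 (≈ $16.6504 each)
Sale 2, sell 981: 981/1202 × $20,013.76 → $16,334.02
Total COGS = $3,732.24 + $16,334.02 = $20,066.26
Ending inventory (cost pool remaining) = $3,679.74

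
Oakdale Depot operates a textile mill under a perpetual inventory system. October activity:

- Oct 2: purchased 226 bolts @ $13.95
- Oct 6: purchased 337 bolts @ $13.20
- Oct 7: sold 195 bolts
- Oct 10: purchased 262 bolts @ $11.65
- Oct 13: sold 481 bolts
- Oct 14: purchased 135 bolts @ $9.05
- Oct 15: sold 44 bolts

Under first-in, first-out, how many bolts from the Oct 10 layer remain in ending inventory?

Oct 7, 195 sold [FIFO — oldest first]: 195 @ $13.95 = $2,720.25
Oct 13, 481 sold [FIFO — oldest first]: 31 @ $13.95 + 337 @ $13.20 + 113 @ $11.65 = $6,197.30
Oct 15, 44 sold [FIFO — oldest first]: 44 @ $11.65 = $512.60
Total COGS = $2,720.25 + $6,197.30 + $512.60 = $9,430.15
Ending inventory: 105 @ $11.65 + 135 @ $9.05 = $2,445.00
Check: goods available $11,875.15 = COGS $9,430.15 + ending $2,445.00

105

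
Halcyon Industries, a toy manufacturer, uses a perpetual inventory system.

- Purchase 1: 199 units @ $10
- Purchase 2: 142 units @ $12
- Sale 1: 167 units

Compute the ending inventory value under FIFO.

Ending inventory = $2,024

Sale 1 (167) [FIFO — oldest first]: 167 @ $10 = $1,670
Ending inventory: 32 @ $10 + 142 @ $12 = $2,024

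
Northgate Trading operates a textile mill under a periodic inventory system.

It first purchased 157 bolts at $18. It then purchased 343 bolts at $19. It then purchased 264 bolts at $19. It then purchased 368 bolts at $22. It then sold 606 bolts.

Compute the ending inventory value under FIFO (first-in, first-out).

Ending inventory = $11,098

Sale 1 (606) [FIFO — oldest first]: 157 @ $18 + 343 @ $19 + 106 @ $19 = $11,357
Ending inventory: 158 @ $19 + 368 @ $22 = $11,098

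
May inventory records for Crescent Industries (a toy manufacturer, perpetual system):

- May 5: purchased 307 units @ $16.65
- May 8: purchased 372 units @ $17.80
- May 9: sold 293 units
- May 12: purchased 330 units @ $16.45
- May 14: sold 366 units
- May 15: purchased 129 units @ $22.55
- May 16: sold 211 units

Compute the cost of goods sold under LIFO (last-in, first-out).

COGS = $15,608.40

May 9, 293 sold [LIFO — newest first]: 293 @ $17.80 = $5,215.40
May 14, 366 sold [LIFO — newest first]: 330 @ $16.45 + 36 @ $17.80 = $6,069.30
May 16, 211 sold [LIFO — newest first]: 129 @ $22.55 + 43 @ $17.80 + 39 @ $16.65 = $4,323.70
Total COGS = $5,215.40 + $6,069.30 + $4,323.70 = $15,608.40
Ending inventory: 268 @ $16.65 = $4,462.20
Check: goods available $20,070.60 = COGS $15,608.40 + ending $4,462.20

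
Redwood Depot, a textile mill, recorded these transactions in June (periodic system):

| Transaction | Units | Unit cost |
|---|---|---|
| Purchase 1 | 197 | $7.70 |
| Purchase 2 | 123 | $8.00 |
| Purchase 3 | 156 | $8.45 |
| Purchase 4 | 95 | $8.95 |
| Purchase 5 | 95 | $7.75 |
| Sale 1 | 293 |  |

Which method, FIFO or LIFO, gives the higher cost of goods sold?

FIFO COGS: 197 @ $7.70 + 96 @ $8.00 = $2,284.90
LIFO COGS: 95 @ $7.75 + 95 @ $8.95 + 103 @ $8.45 = $2,456.85

LIFO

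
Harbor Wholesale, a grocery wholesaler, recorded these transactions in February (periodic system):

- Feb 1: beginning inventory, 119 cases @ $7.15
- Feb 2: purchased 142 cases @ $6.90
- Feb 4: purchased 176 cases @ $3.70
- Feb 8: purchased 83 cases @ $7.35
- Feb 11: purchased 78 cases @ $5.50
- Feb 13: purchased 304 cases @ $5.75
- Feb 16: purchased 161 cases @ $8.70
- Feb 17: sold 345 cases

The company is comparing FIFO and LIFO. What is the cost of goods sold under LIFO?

FIFO COGS: 119 @ $7.15 + 142 @ $6.90 + 84 @ $3.70 = $2,141.45
LIFO COGS: 161 @ $8.70 + 184 @ $5.75 = $2,458.70

COGS = $2,458.70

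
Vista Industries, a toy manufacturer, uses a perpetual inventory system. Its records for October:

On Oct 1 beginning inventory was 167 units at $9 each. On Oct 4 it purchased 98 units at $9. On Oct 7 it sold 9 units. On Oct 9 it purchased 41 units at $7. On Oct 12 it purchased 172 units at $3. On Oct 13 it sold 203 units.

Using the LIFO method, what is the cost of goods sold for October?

COGS = $814

Oct 7, 9 sold [LIFO — newest first]: 9 @ $9 = $81
Oct 13, 203 sold [LIFO — newest first]: 172 @ $3 + 31 @ $7 = $733
Total COGS = $81 + $733 = $814
Ending inventory: 167 @ $9 + 89 @ $9 + 10 @ $7 = $2,374
Check: goods available $3,188 = COGS $814 + ending $2,374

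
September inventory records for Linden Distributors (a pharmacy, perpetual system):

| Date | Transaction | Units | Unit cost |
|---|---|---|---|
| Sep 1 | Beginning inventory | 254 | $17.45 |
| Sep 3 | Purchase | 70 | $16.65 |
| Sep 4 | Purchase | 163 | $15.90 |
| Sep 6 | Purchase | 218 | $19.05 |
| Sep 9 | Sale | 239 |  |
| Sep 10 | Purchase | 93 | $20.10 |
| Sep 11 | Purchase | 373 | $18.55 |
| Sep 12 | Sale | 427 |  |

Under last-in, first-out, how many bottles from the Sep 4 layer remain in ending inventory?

Sep 9, 239 sold [LIFO — newest first]: 218 @ $19.05 + 21 @ $15.90 = $4,486.80
Sep 12, 427 sold [LIFO — newest first]: 373 @ $18.55 + 54 @ $20.10 = $8,004.55
Total COGS = $4,486.80 + $8,004.55 = $12,491.35
Ending inventory: 254 @ $17.45 + 70 @ $16.65 + 142 @ $15.90 + 39 @ $20.10 = $8,639.50
Check: goods available $21,130.85 = COGS $12,491.35 + ending $8,639.50

142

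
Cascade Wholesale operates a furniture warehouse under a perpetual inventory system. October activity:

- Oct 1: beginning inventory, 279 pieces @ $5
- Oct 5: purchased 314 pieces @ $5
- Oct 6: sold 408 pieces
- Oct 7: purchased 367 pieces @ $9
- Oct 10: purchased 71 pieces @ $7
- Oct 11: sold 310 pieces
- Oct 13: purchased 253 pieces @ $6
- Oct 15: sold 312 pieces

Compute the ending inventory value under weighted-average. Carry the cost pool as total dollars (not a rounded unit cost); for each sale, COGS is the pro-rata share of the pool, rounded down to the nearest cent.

After Oct 1: 279 on hand, pool $1,395.00 (≈ $5.0000 each)
After Oct 5: 593 on hand, pool $2,965.00 (≈ $5.0000 each)
Oct 6, sell 408: 408/593 × $2,965.00 → $2,040.00
After Oct 7: 552 on hand, pool $4,228.00 (≈ $7.6594 each)
After Oct 10: 623 on hand, pool $4,725.00 (≈ $7.5843 each)
Oct 11, sell 310: 310/623 × $4,725.00 → $2,351.12
After Oct 13: 566 on hand, pool $3,891.88 (≈ $6.8761 each)
Oct 15, sell 312: 312/566 × $3,891.88 → $2,145.34
Total COGS = $2,040.00 + $2,351.12 + $2,145.34 = $6,536.46
Ending inventory (cost pool remaining) = $1,746.54

Ending inventory = $1,746.54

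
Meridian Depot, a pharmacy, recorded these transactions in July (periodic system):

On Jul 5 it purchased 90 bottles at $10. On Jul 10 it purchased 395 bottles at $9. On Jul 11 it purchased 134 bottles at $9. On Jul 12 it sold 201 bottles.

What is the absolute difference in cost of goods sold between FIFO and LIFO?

FIFO COGS: 90 @ $10 + 111 @ $9 = $1,899
LIFO COGS: 134 @ $9 + 67 @ $9 = $1,809
Difference = |$1,899 − $1,809| = $90

$90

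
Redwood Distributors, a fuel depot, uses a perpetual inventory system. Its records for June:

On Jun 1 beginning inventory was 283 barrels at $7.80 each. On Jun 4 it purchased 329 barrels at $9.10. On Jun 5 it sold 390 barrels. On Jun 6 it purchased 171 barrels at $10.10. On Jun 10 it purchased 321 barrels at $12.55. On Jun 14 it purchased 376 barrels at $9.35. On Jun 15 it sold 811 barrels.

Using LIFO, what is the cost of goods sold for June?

Jun 5, 390 sold [LIFO — newest first]: 329 @ $9.10 + 61 @ $7.80 = $3,469.70
Jun 15, 811 sold [LIFO — newest first]: 376 @ $9.35 + 321 @ $12.55 + 114 @ $10.10 = $8,695.55
Total COGS = $3,469.70 + $8,695.55 = $12,165.25
Ending inventory: 222 @ $7.80 + 57 @ $10.10 = $2,307.30

COGS = $12,165.25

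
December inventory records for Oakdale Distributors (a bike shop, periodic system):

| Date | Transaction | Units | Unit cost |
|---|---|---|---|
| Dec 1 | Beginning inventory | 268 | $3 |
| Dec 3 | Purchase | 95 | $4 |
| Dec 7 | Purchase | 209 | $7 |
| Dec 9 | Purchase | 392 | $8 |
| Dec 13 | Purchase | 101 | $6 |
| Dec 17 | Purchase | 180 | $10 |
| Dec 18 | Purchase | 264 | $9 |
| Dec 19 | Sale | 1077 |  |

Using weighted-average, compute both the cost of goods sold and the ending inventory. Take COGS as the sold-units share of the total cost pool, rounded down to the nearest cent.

COGS = $7,540.42; ending inventory = $3,024.58

Dec 19, sell 1077: 1077/1509 × $10,565.00 → $7,540.42
Ending inventory (cost pool remaining) = $3,024.58
Check: goods available $10,565.00 = COGS $7,540.42 + ending $3,024.58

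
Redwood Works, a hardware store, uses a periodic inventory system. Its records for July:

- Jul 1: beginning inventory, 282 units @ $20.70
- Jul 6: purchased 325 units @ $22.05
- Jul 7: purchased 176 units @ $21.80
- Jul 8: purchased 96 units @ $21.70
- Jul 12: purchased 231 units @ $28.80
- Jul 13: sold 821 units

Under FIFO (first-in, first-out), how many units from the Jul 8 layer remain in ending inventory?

Jul 13, 821 sold [FIFO — oldest first]: 282 @ $20.70 + 325 @ $22.05 + 176 @ $21.80 + 38 @ $21.70 = $17,665.05
Ending inventory: 58 @ $21.70 + 231 @ $28.80 = $7,911.40
Check: goods available $25,576.45 = COGS $17,665.05 + ending $7,911.40

58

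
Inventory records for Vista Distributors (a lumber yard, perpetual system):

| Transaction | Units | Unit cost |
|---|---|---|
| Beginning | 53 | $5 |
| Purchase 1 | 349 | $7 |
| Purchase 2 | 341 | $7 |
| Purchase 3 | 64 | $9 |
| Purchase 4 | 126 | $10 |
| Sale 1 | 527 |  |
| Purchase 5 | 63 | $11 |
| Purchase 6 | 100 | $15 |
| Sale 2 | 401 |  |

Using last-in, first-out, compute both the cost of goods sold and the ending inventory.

COGS = $8,054; ending inventory = $1,070

Sale 1 (527) [LIFO — newest first]: 126 @ $10 + 64 @ $9 + 337 @ $7 = $4,195
Sale 2 (401) [LIFO — newest first]: 100 @ $15 + 63 @ $11 + 4 @ $7 + 234 @ $7 = $3,859
Total COGS = $4,195 + $3,859 = $8,054
Ending inventory: 53 @ $5 + 115 @ $7 = $1,070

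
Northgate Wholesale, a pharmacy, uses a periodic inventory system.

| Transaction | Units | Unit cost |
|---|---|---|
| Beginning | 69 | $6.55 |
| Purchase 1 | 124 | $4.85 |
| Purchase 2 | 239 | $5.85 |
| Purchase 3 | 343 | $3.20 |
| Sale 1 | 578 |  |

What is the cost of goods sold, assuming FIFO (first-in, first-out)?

Sale 1 (578) [FIFO — oldest first]: 69 @ $6.55 + 124 @ $4.85 + 239 @ $5.85 + 146 @ $3.20 = $2,918.70
Ending inventory: 197 @ $3.20 = $630.40

COGS = $2,918.70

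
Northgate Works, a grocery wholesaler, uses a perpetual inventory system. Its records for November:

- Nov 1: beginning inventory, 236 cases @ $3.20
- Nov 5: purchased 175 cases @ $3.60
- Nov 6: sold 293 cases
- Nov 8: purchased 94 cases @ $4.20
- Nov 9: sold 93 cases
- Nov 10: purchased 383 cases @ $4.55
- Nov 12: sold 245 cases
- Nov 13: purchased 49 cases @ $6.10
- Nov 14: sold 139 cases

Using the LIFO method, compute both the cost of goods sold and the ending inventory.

COGS = $3,221.35; ending inventory = $600.20

Nov 6, 293 sold [LIFO — newest first]: 175 @ $3.60 + 118 @ $3.20 = $1,007.60
Nov 9, 93 sold [LIFO — newest first]: 93 @ $4.20 = $390.60
Nov 12, 245 sold [LIFO — newest first]: 245 @ $4.55 = $1,114.75
Nov 14, 139 sold [LIFO — newest first]: 49 @ $6.10 + 90 @ $4.55 = $708.40
Total COGS = $1,007.60 + $390.60 + $1,114.75 + $708.40 = $3,221.35
Ending inventory: 118 @ $3.20 + 1 @ $4.20 + 48 @ $4.55 = $600.20
Check: goods available $3,821.55 = COGS $3,221.35 + ending $600.20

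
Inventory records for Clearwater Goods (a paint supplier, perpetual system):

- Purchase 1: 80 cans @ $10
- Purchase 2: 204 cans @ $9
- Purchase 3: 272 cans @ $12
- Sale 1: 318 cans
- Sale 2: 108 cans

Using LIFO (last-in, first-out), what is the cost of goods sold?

COGS = $4,650

Sale 1 (318) [LIFO — newest first]: 272 @ $12 + 46 @ $9 = $3,678
Sale 2 (108) [LIFO — newest first]: 108 @ $9 = $972
Total COGS = $3,678 + $972 = $4,650
Ending inventory: 80 @ $10 + 50 @ $9 = $1,250
Check: goods available $5,900 = COGS $4,650 + ending $1,250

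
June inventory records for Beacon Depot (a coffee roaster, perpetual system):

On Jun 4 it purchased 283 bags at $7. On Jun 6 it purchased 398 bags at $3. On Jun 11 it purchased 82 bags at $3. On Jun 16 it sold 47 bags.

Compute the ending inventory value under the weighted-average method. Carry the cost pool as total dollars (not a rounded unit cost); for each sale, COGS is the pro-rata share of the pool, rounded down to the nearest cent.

After Jun 4: 283 on hand, pool $1,981.00 (≈ $7.0000 each)
After Jun 6: 681 on hand, pool $3,175.00 (≈ $4.6623 each)
After Jun 11: 763 on hand, pool $3,421.00 (≈ $4.4836 each)
Jun 16, sell 47: 47/763 × $3,421.00 → $210.73
Ending inventory (cost pool remaining) = $3,210.27
Check: goods available $3,421.00 = COGS $210.73 + ending $3,210.27

Ending inventory = $3,210.27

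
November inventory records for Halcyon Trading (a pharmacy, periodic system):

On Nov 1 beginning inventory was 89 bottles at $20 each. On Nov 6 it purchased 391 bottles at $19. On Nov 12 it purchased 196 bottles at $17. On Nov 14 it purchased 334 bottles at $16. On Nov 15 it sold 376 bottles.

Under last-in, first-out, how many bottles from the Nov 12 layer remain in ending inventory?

154

Nov 15, 376 sold [LIFO — newest first]: 334 @ $16 + 42 @ $17 = $6,058
Ending inventory: 89 @ $20 + 391 @ $19 + 154 @ $17 = $11,827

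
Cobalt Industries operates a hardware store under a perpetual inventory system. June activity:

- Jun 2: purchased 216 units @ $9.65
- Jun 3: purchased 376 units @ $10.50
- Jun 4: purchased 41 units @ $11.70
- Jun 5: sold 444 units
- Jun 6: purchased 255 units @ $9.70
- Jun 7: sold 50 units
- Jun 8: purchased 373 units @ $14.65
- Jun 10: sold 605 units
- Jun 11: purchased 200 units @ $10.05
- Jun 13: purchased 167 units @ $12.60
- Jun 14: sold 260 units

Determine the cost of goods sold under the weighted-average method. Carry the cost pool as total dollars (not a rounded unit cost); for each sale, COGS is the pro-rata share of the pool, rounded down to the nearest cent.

After Jun 2: 216 on hand, pool $2,084.40 (≈ $9.6500 each)
After Jun 3: 592 on hand, pool $6,032.40 (≈ $10.1899 each)
After Jun 4: 633 on hand, pool $6,512.10 (≈ $10.2877 each)
Jun 5, sell 444: 444/633 × $6,512.10 → $4,567.72
After Jun 6: 444 on hand, pool $4,417.88 (≈ $9.9502 each)
Jun 7, sell 50: 50/444 × $4,417.88 → $497.50
After Jun 8: 767 on hand, pool $9,384.83 (≈ $12.2358 each)
Jun 10, sell 605: 605/767 × $9,384.83 → $7,402.63
After Jun 11: 362 on hand, pool $3,992.20 (≈ $11.0282 each)
After Jun 13: 529 on hand, pool $6,096.40 (≈ $11.5244 each)
Jun 14, sell 260: 260/529 × $6,096.40 → $2,996.34
Total COGS = $4,567.72 + $497.50 + $7,402.63 + $2,996.34 = $15,464.19
Ending inventory (cost pool remaining) = $3,100.06

COGS = $15,464.19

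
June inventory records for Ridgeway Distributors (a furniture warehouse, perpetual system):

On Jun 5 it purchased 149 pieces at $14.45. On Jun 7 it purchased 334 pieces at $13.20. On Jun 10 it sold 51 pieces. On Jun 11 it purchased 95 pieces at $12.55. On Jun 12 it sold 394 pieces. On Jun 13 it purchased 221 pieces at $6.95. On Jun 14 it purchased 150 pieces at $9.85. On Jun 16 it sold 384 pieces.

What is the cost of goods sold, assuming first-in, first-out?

COGS = $9,585.55

Jun 10, 51 sold [FIFO — oldest first]: 51 @ $14.45 = $736.95
Jun 12, 394 sold [FIFO — oldest first]: 98 @ $14.45 + 296 @ $13.20 = $5,323.30
Jun 16, 384 sold [FIFO — oldest first]: 38 @ $13.20 + 95 @ $12.55 + 221 @ $6.95 + 30 @ $9.85 = $3,525.30
Total COGS = $736.95 + $5,323.30 + $3,525.30 = $9,585.55
Ending inventory: 120 @ $9.85 = $1,182.00
Check: goods available $10,767.55 = COGS $9,585.55 + ending $1,182.00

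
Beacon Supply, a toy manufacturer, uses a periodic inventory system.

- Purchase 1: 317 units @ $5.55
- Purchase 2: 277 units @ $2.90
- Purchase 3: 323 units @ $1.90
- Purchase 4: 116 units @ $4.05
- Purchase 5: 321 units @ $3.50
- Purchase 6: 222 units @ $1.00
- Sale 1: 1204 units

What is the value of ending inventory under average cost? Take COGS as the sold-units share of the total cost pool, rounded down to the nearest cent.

Ending inventory = $1,178.24

Sale 1, sell 1204: 1204/1576 × $4,991.65 → $3,813.41
Ending inventory (cost pool remaining) = $1,178.24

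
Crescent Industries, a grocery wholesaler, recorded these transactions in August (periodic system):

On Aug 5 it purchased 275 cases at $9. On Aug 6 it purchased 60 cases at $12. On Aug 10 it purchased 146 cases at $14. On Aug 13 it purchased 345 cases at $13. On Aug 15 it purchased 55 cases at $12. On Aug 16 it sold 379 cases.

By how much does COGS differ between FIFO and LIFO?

FIFO COGS: 275 @ $9 + 60 @ $12 + 44 @ $14 = $3,811
LIFO COGS: 55 @ $12 + 324 @ $13 = $4,872
Difference = |$3,811 − $4,872| = $1,061

$1,061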